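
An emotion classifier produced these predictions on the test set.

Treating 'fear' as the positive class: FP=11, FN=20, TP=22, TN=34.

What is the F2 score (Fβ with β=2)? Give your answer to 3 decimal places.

0.547

Fβ = (1+β²)·TP / ((1+β²)·TP + β²·FN + FP), with β²=4
= 5·22 / (5·22 + 4·20 + 11) = 0.547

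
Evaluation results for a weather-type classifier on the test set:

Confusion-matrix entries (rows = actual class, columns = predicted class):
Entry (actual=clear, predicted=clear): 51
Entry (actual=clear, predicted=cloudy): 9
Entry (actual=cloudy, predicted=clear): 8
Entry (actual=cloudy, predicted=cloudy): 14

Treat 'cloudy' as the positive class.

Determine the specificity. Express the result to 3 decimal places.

0.850

Specificity = TN/(TN+FP) = 51/(51+9) = 0.850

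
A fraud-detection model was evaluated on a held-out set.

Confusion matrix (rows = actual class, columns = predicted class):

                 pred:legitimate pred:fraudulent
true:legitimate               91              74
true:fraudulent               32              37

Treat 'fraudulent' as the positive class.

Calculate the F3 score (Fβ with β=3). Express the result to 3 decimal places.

0.505

Fβ = (1+β²)·TP / ((1+β²)·TP + β²·FN + FP), with β²=9
= 10·37 / (10·37 + 9·32 + 74) = 0.505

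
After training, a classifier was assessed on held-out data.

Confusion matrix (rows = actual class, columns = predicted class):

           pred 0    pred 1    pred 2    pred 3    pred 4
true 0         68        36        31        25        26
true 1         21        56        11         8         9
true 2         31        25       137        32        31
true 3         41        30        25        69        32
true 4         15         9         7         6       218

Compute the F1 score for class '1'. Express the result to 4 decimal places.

0.4291

One-vs-rest for '1': TP = diagonal; FP = other classes predicted '1'; FN = '1' predicted as other.
F1 score = 2·TP/(2·TP+FP+FN).
1: TP=56, FP=36+25+30+9=100, FN=21+11+8+9=49 → 112/261 = 0.42912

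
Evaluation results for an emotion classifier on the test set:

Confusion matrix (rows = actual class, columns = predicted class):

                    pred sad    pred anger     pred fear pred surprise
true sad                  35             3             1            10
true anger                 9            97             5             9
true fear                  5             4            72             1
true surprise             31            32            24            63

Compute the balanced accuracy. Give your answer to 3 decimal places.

0.705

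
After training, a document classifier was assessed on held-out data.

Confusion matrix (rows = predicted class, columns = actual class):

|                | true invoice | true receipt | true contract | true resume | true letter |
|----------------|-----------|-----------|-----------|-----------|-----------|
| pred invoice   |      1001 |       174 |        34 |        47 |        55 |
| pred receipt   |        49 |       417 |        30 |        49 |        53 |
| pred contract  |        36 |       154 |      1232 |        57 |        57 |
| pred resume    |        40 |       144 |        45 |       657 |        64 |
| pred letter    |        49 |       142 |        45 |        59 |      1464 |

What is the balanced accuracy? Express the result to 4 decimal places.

Balanced accuracy = mean of per-class recall.
  invoice: recall = 1001/1175 = 0.85191
  receipt: recall = 417/1031 = 0.40446
  contract: recall = 1232/1386 = 0.88889
  resume: recall = 657/869 = 0.75604
  letter: recall = 1464/1693 = 0.86474
Mean = (0.85191 + 0.40446 + 0.88889 + 0.75604 + 0.86474) / 5 = 0.7532

0.7532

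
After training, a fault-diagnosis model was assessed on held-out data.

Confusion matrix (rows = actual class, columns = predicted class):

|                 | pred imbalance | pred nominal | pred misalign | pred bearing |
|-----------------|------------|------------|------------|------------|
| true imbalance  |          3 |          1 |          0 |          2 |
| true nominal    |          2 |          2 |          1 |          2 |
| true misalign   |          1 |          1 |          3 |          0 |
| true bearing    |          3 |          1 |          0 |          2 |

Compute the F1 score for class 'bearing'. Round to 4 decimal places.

0.3333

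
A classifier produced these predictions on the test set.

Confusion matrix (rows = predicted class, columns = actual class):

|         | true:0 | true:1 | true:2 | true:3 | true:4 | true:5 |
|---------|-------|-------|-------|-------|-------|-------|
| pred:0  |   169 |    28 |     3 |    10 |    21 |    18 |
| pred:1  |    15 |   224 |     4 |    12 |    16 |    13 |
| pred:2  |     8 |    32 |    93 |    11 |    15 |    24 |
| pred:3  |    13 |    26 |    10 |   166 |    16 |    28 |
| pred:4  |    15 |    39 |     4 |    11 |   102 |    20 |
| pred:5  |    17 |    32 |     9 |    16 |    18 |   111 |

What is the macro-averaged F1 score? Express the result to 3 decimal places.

Per-class F1 score (2·TP/(2·TP+FP+FN)):
  0: TP=169, FP=28+3+10+21+18=80, FN=15+8+13+15+17=68 → 338/486 = 0.6955
  1: TP=224, FP=15+4+12+16+13=60, FN=28+32+26+39+32=157 → 448/665 = 0.6737
  2: TP=93, FP=8+32+11+15+24=90, FN=3+4+10+4+9=30 → 186/306 = 0.6078
  3: TP=166, FP=13+26+10+16+28=93, FN=10+12+11+11+16=60 → 332/485 = 0.6845
  4: TP=102, FP=15+39+4+11+20=89, FN=21+16+15+16+18=86 → 204/379 = 0.5383
  5: TP=111, FP=17+32+9+16+18=92, FN=18+13+24+28+20=103 → 222/417 = 0.5324
Macro-F1 score = mean = (0.6955 + 0.6737 + 0.6078 + 0.6845 + 0.5383 + 0.5324) / 6 = 0.622

0.622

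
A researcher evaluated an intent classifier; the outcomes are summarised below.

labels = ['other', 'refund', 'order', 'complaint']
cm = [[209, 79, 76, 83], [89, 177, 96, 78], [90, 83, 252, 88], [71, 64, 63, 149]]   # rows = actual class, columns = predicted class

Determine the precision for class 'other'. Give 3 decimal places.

Take TP from the diagonal, FP from the rest of the 'other' prediction marginal, FN from the rest of the 'other' actual marginal.
precision = TP/(TP+FP).
other: TP=209, FP=89+90+71=250 → 209/459 = 0.4553

0.455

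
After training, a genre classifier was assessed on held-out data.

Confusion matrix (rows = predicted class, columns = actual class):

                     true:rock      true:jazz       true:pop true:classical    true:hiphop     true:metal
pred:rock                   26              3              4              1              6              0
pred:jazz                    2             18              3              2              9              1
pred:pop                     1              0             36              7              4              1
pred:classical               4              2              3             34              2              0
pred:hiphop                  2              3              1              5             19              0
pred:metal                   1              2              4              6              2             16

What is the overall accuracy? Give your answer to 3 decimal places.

0.648

Accuracy = trace / total = (26+18+36+34+19+16=149) / 230 = 149/230 = 0.648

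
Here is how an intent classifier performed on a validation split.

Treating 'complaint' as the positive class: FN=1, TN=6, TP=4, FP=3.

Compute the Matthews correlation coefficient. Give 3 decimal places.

MCC = (TP·TN − FP·FN) / √((TP+FP)(TP+FN)(TN+FP)(TN+FN))
Numerator = 4·6 − 3·1 = 21
Denominator = √(7·5·9·7) = √2205 = 46.9574
MCC = 21 / 46.9574 = 0.447

0.447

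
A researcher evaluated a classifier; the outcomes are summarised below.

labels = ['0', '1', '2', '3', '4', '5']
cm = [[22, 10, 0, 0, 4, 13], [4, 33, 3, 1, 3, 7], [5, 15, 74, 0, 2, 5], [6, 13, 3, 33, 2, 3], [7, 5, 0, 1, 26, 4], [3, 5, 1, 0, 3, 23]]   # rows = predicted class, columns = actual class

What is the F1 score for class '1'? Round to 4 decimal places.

Take TP from the diagonal, FP from the rest of the '1' prediction marginal, FN from the rest of the '1' actual marginal.
F1 score = 2·TP/(2·TP+FP+FN).
1: TP=33, FP=4+3+1+3+7=18, FN=10+15+13+5+5=48 → 66/132 = 0.50000

0.5000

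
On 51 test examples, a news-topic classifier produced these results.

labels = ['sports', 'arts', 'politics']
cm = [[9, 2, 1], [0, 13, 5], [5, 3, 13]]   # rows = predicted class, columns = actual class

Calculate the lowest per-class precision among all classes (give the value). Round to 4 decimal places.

Per-class precision (TP/(TP+FP)):
  sports: TP=9, FP=2+1=3 → 9/12 = 0.75000
  arts: TP=13, FP=0+5=5 → 13/18 = 0.72222
  politics: TP=13, FP=5+3=8 → 13/21 = 0.61905
Lowest is class 'politics' with precision = 0.6190.

0.6190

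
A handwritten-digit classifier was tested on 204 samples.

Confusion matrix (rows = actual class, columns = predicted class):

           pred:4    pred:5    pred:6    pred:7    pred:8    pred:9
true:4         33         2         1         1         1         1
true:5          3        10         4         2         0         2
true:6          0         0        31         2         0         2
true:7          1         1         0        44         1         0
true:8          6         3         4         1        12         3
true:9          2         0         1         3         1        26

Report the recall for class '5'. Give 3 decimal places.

0.476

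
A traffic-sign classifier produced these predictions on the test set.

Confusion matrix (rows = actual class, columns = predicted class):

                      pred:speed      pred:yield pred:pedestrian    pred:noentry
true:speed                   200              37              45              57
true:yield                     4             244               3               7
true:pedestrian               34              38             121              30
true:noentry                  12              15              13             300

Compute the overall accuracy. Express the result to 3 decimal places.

0.746

Accuracy = trace / total = (200+244+121+300=865) / 1160 = 865/1160 = 0.746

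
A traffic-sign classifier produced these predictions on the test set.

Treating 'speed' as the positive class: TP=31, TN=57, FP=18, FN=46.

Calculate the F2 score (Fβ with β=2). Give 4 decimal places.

0.4342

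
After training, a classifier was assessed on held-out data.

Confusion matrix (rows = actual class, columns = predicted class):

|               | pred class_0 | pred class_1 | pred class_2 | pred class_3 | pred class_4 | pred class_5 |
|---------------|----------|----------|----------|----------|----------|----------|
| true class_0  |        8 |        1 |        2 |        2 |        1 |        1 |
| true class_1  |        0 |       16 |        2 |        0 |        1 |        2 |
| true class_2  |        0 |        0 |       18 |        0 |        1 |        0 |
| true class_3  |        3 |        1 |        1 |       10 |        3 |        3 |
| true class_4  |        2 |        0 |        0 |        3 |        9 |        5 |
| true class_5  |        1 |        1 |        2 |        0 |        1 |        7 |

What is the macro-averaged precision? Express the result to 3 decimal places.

Per-class precision (TP/(TP+FP)):
  class_0: TP=8, FP=0+0+3+2+1=6 → 8/14 = 0.5714
  class_1: TP=16, FP=1+0+1+0+1=3 → 16/19 = 0.8421
  class_2: TP=18, FP=2+2+1+0+2=7 → 18/25 = 0.7200
  class_3: TP=10, FP=2+0+0+3+0=5 → 10/15 = 0.6667
  class_4: TP=9, FP=1+1+1+3+1=7 → 9/16 = 0.5625
  class_5: TP=7, FP=1+2+0+3+5=11 → 7/18 = 0.3889
Macro-precision = mean = (0.5714 + 0.8421 + 0.7200 + 0.6667 + 0.5625 + 0.3889) / 6 = 0.625

0.625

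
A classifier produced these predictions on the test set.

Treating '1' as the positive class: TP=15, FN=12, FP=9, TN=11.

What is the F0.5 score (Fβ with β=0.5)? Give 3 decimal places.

Fβ = (1+β²)·TP / ((1+β²)·TP + β²·FN + FP), with β²=1/4
= 1.25·15 / (1.25·15 + 0.25·12 + 9) = 0.610

0.610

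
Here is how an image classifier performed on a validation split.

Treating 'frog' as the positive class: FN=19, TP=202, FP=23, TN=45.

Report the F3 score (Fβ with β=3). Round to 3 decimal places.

Fβ = (1+β²)·TP / ((1+β²)·TP + β²·FN + FP), with β²=9
= 10·202 / (10·202 + 9·19 + 23) = 0.912

0.912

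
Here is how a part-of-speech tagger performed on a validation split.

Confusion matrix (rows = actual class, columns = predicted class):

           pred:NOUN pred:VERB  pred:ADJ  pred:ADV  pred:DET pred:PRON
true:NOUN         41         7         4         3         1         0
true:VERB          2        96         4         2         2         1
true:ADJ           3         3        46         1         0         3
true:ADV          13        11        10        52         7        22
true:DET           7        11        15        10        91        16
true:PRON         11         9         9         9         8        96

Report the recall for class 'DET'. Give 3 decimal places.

0.607

Take TP from the diagonal, FP from the rest of the 'DET' prediction marginal, FN from the rest of the 'DET' actual marginal.
recall = TP/(TP+FN).
DET: TP=91, FN=7+11+15+10+16=59 → 91/150 = 0.6067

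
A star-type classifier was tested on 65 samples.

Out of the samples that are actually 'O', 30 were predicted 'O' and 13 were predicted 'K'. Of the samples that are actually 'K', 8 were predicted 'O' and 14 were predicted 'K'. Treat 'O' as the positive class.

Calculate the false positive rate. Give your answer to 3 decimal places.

0.364

FPR = FP/(FP+TN) = 8/(8+14) = 0.364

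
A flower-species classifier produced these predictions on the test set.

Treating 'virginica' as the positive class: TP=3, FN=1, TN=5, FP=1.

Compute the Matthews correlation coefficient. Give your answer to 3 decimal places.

0.583

MCC = (TP·TN − FP·FN) / √((TP+FP)(TP+FN)(TN+FP)(TN+FN))
Numerator = 3·5 − 1·1 = 14
Denominator = √(4·4·6·6) = √576 = 24.0000
MCC = 14 / 24.0000 = 0.583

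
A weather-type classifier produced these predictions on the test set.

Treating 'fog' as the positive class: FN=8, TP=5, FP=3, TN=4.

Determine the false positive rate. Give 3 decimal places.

FPR = FP/(FP+TN) = 3/(3+4) = 0.429

0.429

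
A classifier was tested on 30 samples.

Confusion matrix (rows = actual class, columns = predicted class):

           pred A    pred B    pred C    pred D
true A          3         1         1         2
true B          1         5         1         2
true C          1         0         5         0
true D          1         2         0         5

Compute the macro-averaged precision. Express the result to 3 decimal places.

0.599

Per-class precision (TP/(TP+FP)):
  A: TP=3, FP=1+1+1=3 → 3/6 = 0.5000
  B: TP=5, FP=1+0+2=3 → 5/8 = 0.6250
  C: TP=5, FP=1+1+0=2 → 5/7 = 0.7143
  D: TP=5, FP=2+2+0=4 → 5/9 = 0.5556
Macro-precision = mean = (0.5000 + 0.6250 + 0.7143 + 0.5556) / 4 = 0.599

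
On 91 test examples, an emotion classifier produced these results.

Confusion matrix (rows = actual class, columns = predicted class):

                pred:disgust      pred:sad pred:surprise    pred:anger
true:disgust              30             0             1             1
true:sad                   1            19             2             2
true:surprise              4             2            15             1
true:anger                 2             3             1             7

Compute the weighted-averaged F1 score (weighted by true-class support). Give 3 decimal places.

0.775

Per-class F1 score (2·TP/(2·TP+FP+FN)):
  disgust: TP=30, FP=1+4+2=7, FN=0+1+1=2 → 60/69 = 0.8696
  sad: TP=19, FP=0+2+3=5, FN=1+2+2=5 → 38/48 = 0.7917
  surprise: TP=15, FP=1+2+1=4, FN=4+2+1=7 → 30/41 = 0.7317
  anger: TP=7, FP=1+2+1=4, FN=2+3+1=6 → 14/24 = 0.5833
Weighted-F1 score = Σ (supportᵢ/N)·F1 scoreᵢ with N=91: (32/91)·0.8696 + (24/91)·0.7917 + (22/91)·0.7317 + (13/91)·0.5833 = 0.775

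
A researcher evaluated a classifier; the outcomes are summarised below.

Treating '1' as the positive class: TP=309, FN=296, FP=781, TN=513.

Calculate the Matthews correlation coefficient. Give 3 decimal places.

-0.087

MCC = (TP·TN − FP·FN) / √((TP+FP)(TP+FN)(TN+FP)(TN+FN))
Numerator = 309·513 − 781·296 = -72659
Denominator = √(1090·605·1294·809) = √690342594700 = 830868.5785
MCC = -72659 / 830868.5785 = -0.087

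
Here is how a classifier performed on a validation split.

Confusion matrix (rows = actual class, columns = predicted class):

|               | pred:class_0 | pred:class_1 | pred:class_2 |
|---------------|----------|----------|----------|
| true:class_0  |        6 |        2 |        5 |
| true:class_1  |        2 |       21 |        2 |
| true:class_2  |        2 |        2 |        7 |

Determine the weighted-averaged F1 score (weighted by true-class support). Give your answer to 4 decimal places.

Per-class F1 score (2·TP/(2·TP+FP+FN)):
  class_0: TP=6, FP=2+2=4, FN=2+5=7 → 12/23 = 0.52174
  class_1: TP=21, FP=2+2=4, FN=2+2=4 → 42/50 = 0.84000
  class_2: TP=7, FP=5+2=7, FN=2+2=4 → 14/25 = 0.56000
Weighted-F1 score = Σ (supportᵢ/N)·F1 scoreᵢ with N=49: (13/49)·0.52174 + (25/49)·0.84000 + (11/49)·0.56000 = 0.6927

0.6927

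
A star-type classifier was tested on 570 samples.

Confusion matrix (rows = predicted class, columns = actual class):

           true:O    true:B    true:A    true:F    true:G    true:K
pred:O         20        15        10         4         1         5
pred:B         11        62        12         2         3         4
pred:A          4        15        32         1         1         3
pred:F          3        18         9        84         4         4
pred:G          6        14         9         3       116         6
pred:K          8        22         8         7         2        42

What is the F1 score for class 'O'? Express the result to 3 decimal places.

One-vs-rest for 'O': TP = diagonal; FP = other classes predicted 'O'; FN = 'O' predicted as other.
F1 score = 2·TP/(2·TP+FP+FN).
O: TP=20, FP=15+10+4+1+5=35, FN=11+4+3+6+8=32 → 40/107 = 0.3738

0.374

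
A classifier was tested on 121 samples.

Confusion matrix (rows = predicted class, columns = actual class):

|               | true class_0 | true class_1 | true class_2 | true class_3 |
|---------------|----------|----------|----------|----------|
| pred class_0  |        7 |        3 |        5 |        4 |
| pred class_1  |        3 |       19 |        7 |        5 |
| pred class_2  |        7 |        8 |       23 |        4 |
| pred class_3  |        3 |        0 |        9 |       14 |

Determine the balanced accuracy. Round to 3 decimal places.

0.506

Balanced accuracy = mean of per-class recall.
  class_0: recall = 7/20 = 0.3500
  class_1: recall = 19/30 = 0.6333
  class_2: recall = 23/44 = 0.5227
  class_3: recall = 14/27 = 0.5185
Mean = (0.3500 + 0.6333 + 0.5227 + 0.5185) / 4 = 0.506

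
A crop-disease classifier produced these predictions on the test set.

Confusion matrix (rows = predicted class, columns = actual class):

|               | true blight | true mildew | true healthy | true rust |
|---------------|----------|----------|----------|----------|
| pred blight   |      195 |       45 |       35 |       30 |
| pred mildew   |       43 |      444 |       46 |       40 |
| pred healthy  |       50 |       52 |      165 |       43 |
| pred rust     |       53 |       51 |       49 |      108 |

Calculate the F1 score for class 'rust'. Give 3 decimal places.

F1 score = 2·TP/(2·TP+FP+FN).
rust: TP=108, FP=53+51+49=153, FN=30+40+43=113 → 216/482 = 0.4481

0.448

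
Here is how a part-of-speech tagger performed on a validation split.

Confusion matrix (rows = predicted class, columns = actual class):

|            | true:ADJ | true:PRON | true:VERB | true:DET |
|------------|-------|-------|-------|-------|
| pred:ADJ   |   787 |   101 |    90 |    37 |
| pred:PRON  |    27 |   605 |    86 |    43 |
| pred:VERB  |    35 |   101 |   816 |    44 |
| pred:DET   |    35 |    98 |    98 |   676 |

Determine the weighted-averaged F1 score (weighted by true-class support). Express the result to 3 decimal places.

Per-class F1 score (2·TP/(2·TP+FP+FN)):
  ADJ: TP=787, FP=101+90+37=228, FN=27+35+35=97 → 1574/1899 = 0.8289
  PRON: TP=605, FP=27+86+43=156, FN=101+101+98=300 → 1210/1666 = 0.7263
  VERB: TP=816, FP=35+101+44=180, FN=90+86+98=274 → 1632/2086 = 0.7824
  DET: TP=676, FP=35+98+98=231, FN=37+43+44=124 → 1352/1707 = 0.7920
Weighted-F1 score = Σ (supportᵢ/N)·F1 scoreᵢ with N=3679: (884/3679)·0.8289 + (905/3679)·0.7263 + (1090/3679)·0.7824 + (800/3679)·0.7920 = 0.782

0.782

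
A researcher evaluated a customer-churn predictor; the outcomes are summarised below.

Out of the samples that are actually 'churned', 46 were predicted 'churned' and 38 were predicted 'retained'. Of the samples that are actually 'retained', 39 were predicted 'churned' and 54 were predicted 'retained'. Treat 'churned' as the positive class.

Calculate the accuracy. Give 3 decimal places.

0.565

Accuracy = (TP+TN)/N = (46+54)/177 = 0.565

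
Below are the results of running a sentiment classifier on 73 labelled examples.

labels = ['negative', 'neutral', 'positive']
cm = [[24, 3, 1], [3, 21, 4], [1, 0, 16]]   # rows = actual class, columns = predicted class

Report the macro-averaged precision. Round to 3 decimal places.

0.831

Per-class precision (TP/(TP+FP)):
  negative: TP=24, FP=3+1=4 → 24/28 = 0.8571
  neutral: TP=21, FP=3+0=3 → 21/24 = 0.8750
  positive: TP=16, FP=1+4=5 → 16/21 = 0.7619
Macro-precision = mean = (0.8571 + 0.8750 + 0.7619) / 3 = 0.831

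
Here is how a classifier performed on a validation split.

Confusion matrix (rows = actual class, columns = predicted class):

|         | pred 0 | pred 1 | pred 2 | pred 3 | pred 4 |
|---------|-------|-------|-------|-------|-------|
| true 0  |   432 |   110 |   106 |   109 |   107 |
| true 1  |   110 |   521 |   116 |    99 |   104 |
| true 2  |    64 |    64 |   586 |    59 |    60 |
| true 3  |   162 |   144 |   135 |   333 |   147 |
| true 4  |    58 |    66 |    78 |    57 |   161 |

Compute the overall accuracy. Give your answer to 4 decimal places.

0.5098

Accuracy = trace / total = (432+521+586+333+161=2033) / 3988 = 2033/3988 = 0.5098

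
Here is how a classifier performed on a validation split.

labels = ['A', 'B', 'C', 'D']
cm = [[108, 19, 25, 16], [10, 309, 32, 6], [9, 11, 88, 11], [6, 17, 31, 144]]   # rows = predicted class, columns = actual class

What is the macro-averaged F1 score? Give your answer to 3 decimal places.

0.737

Per-class F1 score (2·TP/(2·TP+FP+FN)):
  A: TP=108, FP=19+25+16=60, FN=10+9+6=25 → 216/301 = 0.7176
  B: TP=309, FP=10+32+6=48, FN=19+11+17=47 → 618/713 = 0.8668
  C: TP=88, FP=9+11+11=31, FN=25+32+31=88 → 176/295 = 0.5966
  D: TP=144, FP=6+17+31=54, FN=16+6+11=33 → 288/375 = 0.7680
Macro-F1 score = mean = (0.7176 + 0.8668 + 0.5966 + 0.7680) / 4 = 0.737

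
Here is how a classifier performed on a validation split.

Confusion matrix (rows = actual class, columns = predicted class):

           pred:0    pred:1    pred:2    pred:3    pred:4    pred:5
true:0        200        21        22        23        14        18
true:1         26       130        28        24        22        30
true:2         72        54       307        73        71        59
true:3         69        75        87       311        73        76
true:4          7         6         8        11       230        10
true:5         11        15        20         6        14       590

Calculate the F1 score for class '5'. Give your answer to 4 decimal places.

F1 score = 2·TP/(2·TP+FP+FN).
5: TP=590, FP=18+30+59+76+10=193, FN=11+15+20+6+14=66 → 1180/1439 = 0.82001

0.8200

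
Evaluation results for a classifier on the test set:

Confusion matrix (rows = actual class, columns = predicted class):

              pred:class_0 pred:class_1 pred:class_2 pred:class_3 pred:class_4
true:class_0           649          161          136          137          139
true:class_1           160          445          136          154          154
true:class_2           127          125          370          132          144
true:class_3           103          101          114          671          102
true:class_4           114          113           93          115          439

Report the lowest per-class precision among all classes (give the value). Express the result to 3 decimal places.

Per-class precision (TP/(TP+FP)):
  class_0: TP=649, FP=160+127+103+114=504 → 649/1153 = 0.5629
  class_1: TP=445, FP=161+125+101+113=500 → 445/945 = 0.4709
  class_2: TP=370, FP=136+136+114+93=479 → 370/849 = 0.4358
  class_3: TP=671, FP=137+154+132+115=538 → 671/1209 = 0.5550
  class_4: TP=439, FP=139+154+144+102=539 → 439/978 = 0.4489
Lowest is class 'class_2' with precision = 0.436.

0.436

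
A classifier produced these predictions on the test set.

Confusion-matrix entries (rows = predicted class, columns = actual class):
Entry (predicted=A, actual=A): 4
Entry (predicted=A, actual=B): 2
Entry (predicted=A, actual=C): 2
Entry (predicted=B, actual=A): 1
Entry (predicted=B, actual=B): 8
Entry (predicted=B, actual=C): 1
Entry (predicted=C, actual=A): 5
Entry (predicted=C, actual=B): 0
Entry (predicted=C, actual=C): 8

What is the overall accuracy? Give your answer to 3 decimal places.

0.645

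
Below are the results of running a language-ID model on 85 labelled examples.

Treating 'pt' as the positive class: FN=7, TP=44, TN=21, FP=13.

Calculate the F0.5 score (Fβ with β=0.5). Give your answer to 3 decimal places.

Fβ = (1+β²)·TP / ((1+β²)·TP + β²·FN + FP), with β²=1/4
= 1.25·44 / (1.25·44 + 0.25·7 + 13) = 0.789

0.789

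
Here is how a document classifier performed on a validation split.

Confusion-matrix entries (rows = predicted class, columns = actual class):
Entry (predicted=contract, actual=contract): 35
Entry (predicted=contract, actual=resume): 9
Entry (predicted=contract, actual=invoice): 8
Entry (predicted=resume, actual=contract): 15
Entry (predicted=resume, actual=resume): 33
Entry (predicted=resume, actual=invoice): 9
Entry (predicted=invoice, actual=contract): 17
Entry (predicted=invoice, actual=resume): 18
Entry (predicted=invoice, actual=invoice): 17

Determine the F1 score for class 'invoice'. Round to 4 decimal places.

0.3953

Take TP from the diagonal, FP from the rest of the 'invoice' prediction marginal, FN from the rest of the 'invoice' actual marginal.
F1 score = 2·TP/(2·TP+FP+FN).
invoice: TP=17, FP=17+18=35, FN=8+9=17 → 34/86 = 0.39535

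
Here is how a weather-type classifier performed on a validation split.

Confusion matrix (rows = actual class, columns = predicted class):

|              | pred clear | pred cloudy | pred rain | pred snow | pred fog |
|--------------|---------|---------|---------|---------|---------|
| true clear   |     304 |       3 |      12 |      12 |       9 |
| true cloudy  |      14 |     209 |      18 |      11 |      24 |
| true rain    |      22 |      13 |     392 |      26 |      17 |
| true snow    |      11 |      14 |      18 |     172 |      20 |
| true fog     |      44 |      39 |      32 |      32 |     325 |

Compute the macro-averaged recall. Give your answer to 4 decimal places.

Per-class recall (TP/(TP+FN)):
  clear: TP=304, FN=3+12+12+9=36 → 304/340 = 0.89412
  cloudy: TP=209, FN=14+18+11+24=67 → 209/276 = 0.75725
  rain: TP=392, FN=22+13+26+17=78 → 392/470 = 0.83404
  snow: TP=172, FN=11+14+18+20=63 → 172/235 = 0.73191
  fog: TP=325, FN=44+39+32+32=147 → 325/472 = 0.68856
Macro-recall = mean = (0.89412 + 0.75725 + 0.83404 + 0.73191 + 0.68856) / 5 = 0.7812

0.7812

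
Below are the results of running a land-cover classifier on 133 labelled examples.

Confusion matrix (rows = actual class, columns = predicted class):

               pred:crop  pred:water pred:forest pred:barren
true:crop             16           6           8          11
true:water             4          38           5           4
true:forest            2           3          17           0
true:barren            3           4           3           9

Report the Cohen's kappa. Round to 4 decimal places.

0.4528

Observed agreement pₒ = trace/N = 80/133 = 0.60150
Expected agreement pₑ = Σ (rowᵢ·colᵢ)/N² = (41·25 + 51·51 + 22·33 + 19·24)/133² = 0.27181
κ = (pₒ − pₑ)/(1 − pₑ) = (0.60150 − 0.27181)/(1 − 0.27181) = 0.4528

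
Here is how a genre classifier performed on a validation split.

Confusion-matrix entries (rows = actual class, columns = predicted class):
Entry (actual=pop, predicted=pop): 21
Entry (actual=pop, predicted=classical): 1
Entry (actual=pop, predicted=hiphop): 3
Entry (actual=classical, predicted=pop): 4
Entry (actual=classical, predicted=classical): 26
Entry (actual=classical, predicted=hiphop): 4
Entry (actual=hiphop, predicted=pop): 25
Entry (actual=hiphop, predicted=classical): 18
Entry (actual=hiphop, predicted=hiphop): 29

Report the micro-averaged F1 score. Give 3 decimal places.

0.580

Micro-averaging pools counts across classes: ΣTP=76, ΣFP=55, ΣFN=55.
Micro-F1 score = 2·TP/(2·TP+FP+FN) on pooled counts = 0.580 (equals overall accuracy in single-label multiclass).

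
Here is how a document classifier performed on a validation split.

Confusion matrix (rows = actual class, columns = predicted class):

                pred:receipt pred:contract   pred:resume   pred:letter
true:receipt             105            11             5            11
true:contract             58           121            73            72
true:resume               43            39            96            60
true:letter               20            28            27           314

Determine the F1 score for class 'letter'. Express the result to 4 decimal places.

One-vs-rest for 'letter': TP = diagonal; FP = other classes predicted 'letter'; FN = 'letter' predicted as other.
F1 score = 2·TP/(2·TP+FP+FN).
letter: TP=314, FP=11+72+60=143, FN=20+28+27=75 → 628/846 = 0.74232

0.7423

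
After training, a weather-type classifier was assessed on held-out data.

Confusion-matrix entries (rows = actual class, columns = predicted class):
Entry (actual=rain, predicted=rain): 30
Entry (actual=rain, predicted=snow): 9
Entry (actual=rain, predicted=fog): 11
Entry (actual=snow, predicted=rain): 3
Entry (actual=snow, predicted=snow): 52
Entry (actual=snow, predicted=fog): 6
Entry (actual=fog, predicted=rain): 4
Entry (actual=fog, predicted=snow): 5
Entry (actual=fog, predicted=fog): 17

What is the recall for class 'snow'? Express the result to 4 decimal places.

0.8525

One-vs-rest for 'snow': TP = diagonal; FP = other classes predicted 'snow'; FN = 'snow' predicted as other.
recall = TP/(TP+FN).
snow: TP=52, FN=3+6=9 → 52/61 = 0.85246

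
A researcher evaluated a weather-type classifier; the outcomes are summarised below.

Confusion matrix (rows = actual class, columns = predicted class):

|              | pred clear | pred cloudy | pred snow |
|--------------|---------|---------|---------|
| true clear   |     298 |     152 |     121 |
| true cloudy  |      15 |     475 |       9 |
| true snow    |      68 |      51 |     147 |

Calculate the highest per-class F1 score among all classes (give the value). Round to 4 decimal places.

Per-class F1 score (2·TP/(2·TP+FP+FN)):
  clear: TP=298, FP=15+68=83, FN=152+121=273 → 596/952 = 0.62605
  cloudy: TP=475, FP=152+51=203, FN=15+9=24 → 950/1177 = 0.80714
  snow: TP=147, FP=121+9=130, FN=68+51=119 → 294/543 = 0.54144
Highest is class 'cloudy' with F1 score = 0.8071.

0.8071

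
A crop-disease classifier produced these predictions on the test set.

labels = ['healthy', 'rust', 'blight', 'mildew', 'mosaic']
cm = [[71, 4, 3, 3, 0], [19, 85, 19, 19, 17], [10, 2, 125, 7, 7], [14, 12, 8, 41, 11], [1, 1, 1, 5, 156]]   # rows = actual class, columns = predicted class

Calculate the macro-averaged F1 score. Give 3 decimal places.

Per-class F1 score (2·TP/(2·TP+FP+FN)):
  healthy: TP=71, FP=19+10+14+1=44, FN=4+3+3+0=10 → 142/196 = 0.7245
  rust: TP=85, FP=4+2+12+1=19, FN=19+19+19+17=74 → 170/263 = 0.6464
  blight: TP=125, FP=3+19+8+1=31, FN=10+2+7+7=26 → 250/307 = 0.8143
  mildew: TP=41, FP=3+19+7+5=34, FN=14+12+8+11=45 → 82/161 = 0.5093
  mosaic: TP=156, FP=0+17+7+11=35, FN=1+1+1+5=8 → 312/355 = 0.8789
Macro-F1 score = mean = (0.7245 + 0.6464 + 0.8143 + 0.5093 + 0.8789) / 5 = 0.715

0.715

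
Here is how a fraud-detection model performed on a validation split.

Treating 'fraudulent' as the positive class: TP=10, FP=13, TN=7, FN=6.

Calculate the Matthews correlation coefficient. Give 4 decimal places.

MCC = (TP·TN − FP·FN) / √((TP+FP)(TP+FN)(TN+FP)(TN+FN))
Numerator = 10·7 − 13·6 = -8
Denominator = √(23·16·20·13) = √95680 = 309.3218
MCC = -8 / 309.3218 = -0.0259

-0.0259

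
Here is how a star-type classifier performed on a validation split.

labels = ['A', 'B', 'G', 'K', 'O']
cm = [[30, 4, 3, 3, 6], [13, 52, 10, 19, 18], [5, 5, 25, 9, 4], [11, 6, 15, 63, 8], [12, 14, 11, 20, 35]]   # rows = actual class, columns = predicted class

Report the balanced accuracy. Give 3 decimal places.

0.526

Balanced accuracy = mean of per-class recall.
  A: recall = 30/46 = 0.6522
  B: recall = 52/112 = 0.4643
  G: recall = 25/48 = 0.5208
  K: recall = 63/103 = 0.6117
  O: recall = 35/92 = 0.3804
Mean = (0.6522 + 0.4643 + 0.5208 + 0.6117 + 0.3804) / 5 = 0.526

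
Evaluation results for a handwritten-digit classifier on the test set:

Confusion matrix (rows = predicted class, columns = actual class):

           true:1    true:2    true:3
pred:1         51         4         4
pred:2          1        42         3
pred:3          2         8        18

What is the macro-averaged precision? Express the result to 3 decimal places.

Per-class precision (TP/(TP+FP)):
  1: TP=51, FP=4+4=8 → 51/59 = 0.8644
  2: TP=42, FP=1+3=4 → 42/46 = 0.9130
  3: TP=18, FP=2+8=10 → 18/28 = 0.6429
Macro-precision = mean = (0.8644 + 0.9130 + 0.6429) / 3 = 0.807

0.807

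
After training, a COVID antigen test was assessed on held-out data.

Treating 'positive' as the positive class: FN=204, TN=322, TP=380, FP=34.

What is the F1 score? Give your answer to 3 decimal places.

Precision = TP/(TP+FP) = 380/414 = 0.9179
Recall = TP/(TP+FN) = 380/584 = 0.6507
F1 = 2·TP/(2·TP+FP+FN) = 760/998 = 0.762

0.762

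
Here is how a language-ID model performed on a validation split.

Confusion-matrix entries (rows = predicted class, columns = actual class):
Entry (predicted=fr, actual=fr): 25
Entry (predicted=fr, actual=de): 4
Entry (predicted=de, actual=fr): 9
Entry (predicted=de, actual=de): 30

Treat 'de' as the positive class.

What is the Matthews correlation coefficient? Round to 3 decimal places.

MCC = (TP·TN − FP·FN) / √((TP+FP)(TP+FN)(TN+FP)(TN+FN))
Numerator = 30·25 − 9·4 = 714
Denominator = √(39·34·34·29) = √1307436 = 1143.4317
MCC = 714 / 1143.4317 = 0.624

0.624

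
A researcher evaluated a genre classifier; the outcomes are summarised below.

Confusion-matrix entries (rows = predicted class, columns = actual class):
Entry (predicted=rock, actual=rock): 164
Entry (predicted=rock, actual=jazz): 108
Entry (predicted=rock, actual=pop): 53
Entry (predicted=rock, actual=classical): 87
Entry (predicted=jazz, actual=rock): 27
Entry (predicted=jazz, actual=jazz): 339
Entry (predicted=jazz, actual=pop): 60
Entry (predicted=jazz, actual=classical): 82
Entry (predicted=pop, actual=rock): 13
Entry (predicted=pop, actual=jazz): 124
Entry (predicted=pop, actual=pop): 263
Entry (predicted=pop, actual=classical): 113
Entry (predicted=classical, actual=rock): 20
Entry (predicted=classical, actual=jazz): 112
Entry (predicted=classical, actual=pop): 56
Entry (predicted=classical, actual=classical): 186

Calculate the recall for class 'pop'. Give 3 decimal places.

0.609

One-vs-rest for 'pop': TP = diagonal; FP = other classes predicted 'pop'; FN = 'pop' predicted as other.
recall = TP/(TP+FN).
pop: TP=263, FN=53+60+56=169 → 263/432 = 0.6088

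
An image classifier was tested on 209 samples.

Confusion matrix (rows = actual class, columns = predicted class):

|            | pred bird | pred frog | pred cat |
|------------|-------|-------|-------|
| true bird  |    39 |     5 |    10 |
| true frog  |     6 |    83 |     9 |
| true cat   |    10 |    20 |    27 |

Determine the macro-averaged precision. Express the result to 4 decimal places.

Per-class precision (TP/(TP+FP)):
  bird: TP=39, FP=6+10=16 → 39/55 = 0.70909
  frog: TP=83, FP=5+20=25 → 83/108 = 0.76852
  cat: TP=27, FP=10+9=19 → 27/46 = 0.58696
Macro-precision = mean = (0.70909 + 0.76852 + 0.58696) / 3 = 0.6882

0.6882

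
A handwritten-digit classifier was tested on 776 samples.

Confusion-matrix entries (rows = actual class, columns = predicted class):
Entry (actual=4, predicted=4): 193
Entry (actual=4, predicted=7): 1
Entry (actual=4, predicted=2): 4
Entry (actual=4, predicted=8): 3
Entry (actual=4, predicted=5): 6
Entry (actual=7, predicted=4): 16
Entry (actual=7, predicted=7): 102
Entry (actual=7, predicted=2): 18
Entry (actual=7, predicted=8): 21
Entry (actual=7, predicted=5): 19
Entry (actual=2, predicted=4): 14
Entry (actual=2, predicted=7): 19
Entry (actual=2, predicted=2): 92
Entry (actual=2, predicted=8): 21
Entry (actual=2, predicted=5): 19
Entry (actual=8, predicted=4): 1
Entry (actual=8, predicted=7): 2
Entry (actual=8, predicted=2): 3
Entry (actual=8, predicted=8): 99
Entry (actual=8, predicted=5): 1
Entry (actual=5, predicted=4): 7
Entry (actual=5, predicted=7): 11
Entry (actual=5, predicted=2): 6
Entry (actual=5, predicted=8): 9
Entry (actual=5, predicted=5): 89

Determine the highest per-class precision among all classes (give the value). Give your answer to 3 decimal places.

Per-class precision (TP/(TP+FP)):
  4: TP=193, FP=16+14+1+7=38 → 193/231 = 0.8355
  7: TP=102, FP=1+19+2+11=33 → 102/135 = 0.7556
  2: TP=92, FP=4+18+3+6=31 → 92/123 = 0.7480
  8: TP=99, FP=3+21+21+9=54 → 99/153 = 0.6471
  5: TP=89, FP=6+19+19+1=45 → 89/134 = 0.6642
Highest is class '4' with precision = 0.835.

0.835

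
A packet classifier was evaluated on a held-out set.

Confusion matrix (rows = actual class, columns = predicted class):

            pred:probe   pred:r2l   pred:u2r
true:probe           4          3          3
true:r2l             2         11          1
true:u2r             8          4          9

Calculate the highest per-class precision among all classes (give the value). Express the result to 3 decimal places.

0.692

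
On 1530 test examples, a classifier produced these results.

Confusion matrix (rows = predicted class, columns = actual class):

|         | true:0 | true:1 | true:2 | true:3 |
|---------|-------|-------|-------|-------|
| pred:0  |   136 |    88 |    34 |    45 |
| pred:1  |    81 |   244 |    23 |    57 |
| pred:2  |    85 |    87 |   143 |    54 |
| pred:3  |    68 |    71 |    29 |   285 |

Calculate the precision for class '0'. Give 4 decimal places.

precision = TP/(TP+FP).
0: TP=136, FP=88+34+45=167 → 136/303 = 0.44884

0.4488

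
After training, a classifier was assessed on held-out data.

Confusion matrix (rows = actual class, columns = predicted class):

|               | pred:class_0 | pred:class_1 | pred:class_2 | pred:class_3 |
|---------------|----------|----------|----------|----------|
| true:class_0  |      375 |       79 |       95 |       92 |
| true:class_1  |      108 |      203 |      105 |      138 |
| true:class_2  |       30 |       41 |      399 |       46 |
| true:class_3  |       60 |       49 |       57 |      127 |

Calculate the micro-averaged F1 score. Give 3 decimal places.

Micro-averaging pools counts across classes: ΣTP=1104, ΣFP=900, ΣFN=900.
Micro-F1 score = 2·TP/(2·TP+FP+FN) on pooled counts = 0.551 (equals overall accuracy in single-label multiclass).

0.551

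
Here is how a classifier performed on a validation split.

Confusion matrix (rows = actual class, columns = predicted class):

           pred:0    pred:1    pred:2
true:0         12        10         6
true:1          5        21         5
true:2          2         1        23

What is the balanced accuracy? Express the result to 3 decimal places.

0.664

Balanced accuracy = mean of per-class recall.
  0: recall = 12/28 = 0.4286
  1: recall = 21/31 = 0.6774
  2: recall = 23/26 = 0.8846
Mean = (0.4286 + 0.6774 + 0.8846) / 3 = 0.664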